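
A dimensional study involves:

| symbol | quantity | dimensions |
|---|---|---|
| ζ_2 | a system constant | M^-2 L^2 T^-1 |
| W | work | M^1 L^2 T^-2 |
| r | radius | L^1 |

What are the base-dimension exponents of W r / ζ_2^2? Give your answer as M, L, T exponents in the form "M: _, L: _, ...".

Collect each base-dimension exponent across the product:
  M: −2·(-2) + (1) + (0) = 5
  L: −2·(2) + (2) + (1) = -1
  T: −2·(-1) + (-2) + (0) = 0
So the dimensions are [M⁵ L⁻¹].

M: 5, L: -1, T: 0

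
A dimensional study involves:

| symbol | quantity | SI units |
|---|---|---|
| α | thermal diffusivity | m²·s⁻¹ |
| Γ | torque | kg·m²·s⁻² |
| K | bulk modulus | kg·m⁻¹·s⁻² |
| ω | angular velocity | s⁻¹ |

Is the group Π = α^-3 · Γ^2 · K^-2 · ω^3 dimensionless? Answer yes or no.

yes

Sum the exponent of each base dimension across the product:
  M: −3·[α]_M + 2·[Γ]_M − 2·[K]_M + 3·[ω]_M = −3·(0) + 2·(1) − 2·(1) + 3·(0) = 0
  L: −3·[α]_L + 2·[Γ]_L − 2·[K]_L + 3·[ω]_L = −3·(2) + 2·(2) − 2·(-1) + 3·(0) = 0
  T: −3·[α]_T + 2·[Γ]_T − 2·[K]_T + 3·[ω]_T = −3·(-1) + 2·(-2) − 2·(-2) + 3·(-1) = 0
  Θ: −3·[α]_Θ + 2·[Γ]_Θ − 2·[K]_Θ + 3·[ω]_Θ = −3·(0) + 2·(0) − 2·(0) + 3·(0) = 0
All base exponents vanish — dimensionless.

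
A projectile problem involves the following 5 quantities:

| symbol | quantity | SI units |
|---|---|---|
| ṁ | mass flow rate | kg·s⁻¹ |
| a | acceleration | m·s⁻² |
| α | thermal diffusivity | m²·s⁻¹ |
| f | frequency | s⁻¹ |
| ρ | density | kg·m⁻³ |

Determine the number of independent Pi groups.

There are 5 variables and 3 base dimensions (M, L, T).
The dimension matrix has rank 3.
Independent dimensionless groups: 5 − 3 = 2.

2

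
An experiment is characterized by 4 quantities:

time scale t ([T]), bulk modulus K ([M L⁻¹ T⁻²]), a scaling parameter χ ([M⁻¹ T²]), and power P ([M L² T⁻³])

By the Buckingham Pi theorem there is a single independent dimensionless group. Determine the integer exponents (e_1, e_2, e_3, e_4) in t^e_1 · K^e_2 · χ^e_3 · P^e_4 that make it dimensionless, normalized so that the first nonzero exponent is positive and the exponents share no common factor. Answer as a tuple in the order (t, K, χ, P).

M: e_1·(0) + e_2·(1) + e_3·(-1) + e_4·(1) = 0
L: e_1·(0) + e_2·(-1) + e_3·(0) + e_4·(2) = 0
T: e_1·(1) + e_2·(-2) + e_3·(2) + e_4·(-3) = 0
Solving this homogeneous linear system for the smallest-integer solution (first nonzero entry positive) gives (1, 2, 3, 1).

(1, 2, 3, 1)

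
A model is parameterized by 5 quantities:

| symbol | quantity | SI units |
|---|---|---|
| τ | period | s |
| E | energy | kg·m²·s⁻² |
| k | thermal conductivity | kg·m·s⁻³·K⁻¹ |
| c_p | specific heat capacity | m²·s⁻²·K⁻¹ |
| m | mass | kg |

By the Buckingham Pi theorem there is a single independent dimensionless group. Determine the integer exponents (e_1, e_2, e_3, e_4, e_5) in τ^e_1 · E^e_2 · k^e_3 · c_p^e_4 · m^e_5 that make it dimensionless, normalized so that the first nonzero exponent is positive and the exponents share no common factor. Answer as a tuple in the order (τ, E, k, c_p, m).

M: e_1·(0) + e_2·(1) + e_3·(1) + e_4·(0) + e_5·(1) = 0
L: e_1·(0) + e_2·(2) + e_3·(1) + e_4·(2) + e_5·(0) = 0
T: e_1·(1) + e_2·(-2) + e_3·(-3) + e_4·(-2) + e_5·(0) = 0
Θ: e_1·(0) + e_2·(0) + e_3·(-1) + e_4·(-1) + e_5·(0) = 0
Solving this homogeneous linear system for the smallest-integer solution (first nonzero entry positive) gives (4, 1, 2, -2, -3).

(4, 1, 2, -2, -3)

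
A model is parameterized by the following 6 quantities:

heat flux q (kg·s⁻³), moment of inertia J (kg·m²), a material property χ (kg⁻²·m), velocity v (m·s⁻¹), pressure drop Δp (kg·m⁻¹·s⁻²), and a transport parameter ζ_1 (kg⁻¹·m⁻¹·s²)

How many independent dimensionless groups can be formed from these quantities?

3

There are 6 variables and 3 base dimensions (M, L, T).
The dimension matrix has rank 3.
Independent dimensionless groups: 6 − 3 = 3.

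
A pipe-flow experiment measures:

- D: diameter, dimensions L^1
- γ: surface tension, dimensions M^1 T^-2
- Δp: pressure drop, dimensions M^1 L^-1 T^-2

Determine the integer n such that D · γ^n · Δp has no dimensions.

Balance the M exponent: (1)·n from γ, plus (0) + (1) = 1 from the rest, must sum to zero.
n + 1 = 0, so n = -1.

-1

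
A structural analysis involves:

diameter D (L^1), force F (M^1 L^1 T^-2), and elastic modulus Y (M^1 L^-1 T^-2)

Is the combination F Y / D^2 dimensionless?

no

Sum the exponent of each base dimension across the product:
  M: −2·[D]_M + [F]_M + [Y]_M = −2·(0) + (1) + (1) = 2
  L: −2·[D]_L + [F]_L + [Y]_L = −2·(1) + (1) + (-1) = -2
  T: −2·[D]_T + [F]_T + [Y]_T = −2·(0) + (-2) + (-2) = -4
Net dimensions [M² L⁻² T⁻⁴] ≠ [1] — not dimensionless.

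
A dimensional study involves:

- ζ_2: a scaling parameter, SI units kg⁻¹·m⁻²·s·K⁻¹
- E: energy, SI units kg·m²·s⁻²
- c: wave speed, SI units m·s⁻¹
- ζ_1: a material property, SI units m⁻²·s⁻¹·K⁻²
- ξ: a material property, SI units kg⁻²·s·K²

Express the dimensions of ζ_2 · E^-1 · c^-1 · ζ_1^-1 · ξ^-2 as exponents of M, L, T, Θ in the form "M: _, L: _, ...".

Collect each base-dimension exponent across the product:
  M: (-1) − (1) − (0) − (0) − 2·(-2) = 2
  L: (-2) − (2) − (1) − (-2) − 2·(0) = -3
  T: (1) − (-2) − (-1) − (-1) − 2·(1) = 3
  Θ: (-1) − (0) − (0) − (-2) − 2·(2) = -3
So the dimensions are [M² L⁻³ T³ Θ⁻³].

M: 2, L: -3, T: 3, Θ: -3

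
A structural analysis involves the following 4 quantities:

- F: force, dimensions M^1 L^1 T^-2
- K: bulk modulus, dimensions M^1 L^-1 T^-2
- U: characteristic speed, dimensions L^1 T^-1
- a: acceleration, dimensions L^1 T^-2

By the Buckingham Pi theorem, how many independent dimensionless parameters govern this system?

There are 4 variables and 3 base dimensions (M, L, T).
The dimension matrix has rank 3.
Independent dimensionless groups: 4 − 3 = 1.

1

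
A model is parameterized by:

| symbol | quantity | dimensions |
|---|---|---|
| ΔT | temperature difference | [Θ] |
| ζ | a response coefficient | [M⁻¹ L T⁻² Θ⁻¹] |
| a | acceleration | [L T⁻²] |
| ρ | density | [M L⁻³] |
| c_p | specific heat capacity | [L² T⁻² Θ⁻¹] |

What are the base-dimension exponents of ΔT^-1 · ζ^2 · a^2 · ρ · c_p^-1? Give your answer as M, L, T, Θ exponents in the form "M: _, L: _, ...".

Collect each base-dimension exponent across the product:
  M: −(0) + 2·(-1) + 2·(0) + (1) − (0) = -1
  L: −(0) + 2·(1) + 2·(1) + (-3) − (2) = -1
  T: −(0) + 2·(-2) + 2·(-2) + (0) − (-2) = -6
  Θ: −(1) + 2·(-1) + 2·(0) + (0) − (-1) = -2
So the dimensions are [M⁻¹ L⁻¹ T⁻⁶ Θ⁻²].

M: -1, L: -1, T: -6, Θ: -2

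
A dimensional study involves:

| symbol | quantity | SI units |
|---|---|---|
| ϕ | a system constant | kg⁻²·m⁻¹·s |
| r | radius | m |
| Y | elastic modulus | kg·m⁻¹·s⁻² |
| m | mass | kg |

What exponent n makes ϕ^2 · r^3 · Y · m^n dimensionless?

3

Balance the M exponent: (1)·n from m, plus 2·(-2) + 3·(0) + (1) = -3 from the rest, must sum to zero.
n − 3 = 0, so n = 3.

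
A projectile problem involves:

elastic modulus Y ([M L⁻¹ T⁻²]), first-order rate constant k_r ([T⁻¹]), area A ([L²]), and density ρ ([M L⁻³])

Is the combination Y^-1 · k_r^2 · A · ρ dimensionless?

Sum the exponent of each base dimension across the product:
  M: −[Y]_M + 2·[k_r]_M + [A]_M + [ρ]_M = −(1) + 2·(0) + (0) + (1) = 0
  L: −[Y]_L + 2·[k_r]_L + [A]_L + [ρ]_L = −(-1) + 2·(0) + (2) + (-3) = 0
  T: −[Y]_T + 2·[k_r]_T + [A]_T + [ρ]_T = −(-2) + 2·(-1) + (0) + (0) = 0
All base exponents vanish — dimensionless.

yes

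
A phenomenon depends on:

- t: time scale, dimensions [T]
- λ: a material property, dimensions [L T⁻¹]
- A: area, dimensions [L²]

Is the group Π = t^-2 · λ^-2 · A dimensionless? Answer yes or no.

Sum the exponent of each base dimension across the product:
  L: −2·[t]_L − 2·[λ]_L + [A]_L = −2·(0) − 2·(1) + (2) = 0
  T: −2·[t]_T − 2·[λ]_T + [A]_T = −2·(1) − 2·(-1) + (0) = 0
All base exponents vanish — dimensionless.

yes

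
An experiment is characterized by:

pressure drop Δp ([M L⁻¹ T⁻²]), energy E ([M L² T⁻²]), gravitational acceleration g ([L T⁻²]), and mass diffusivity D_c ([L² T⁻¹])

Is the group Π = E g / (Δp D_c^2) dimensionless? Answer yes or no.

Sum the exponent of each base dimension across the product:
  M: −[Δp]_M + [E]_M + [g]_M − 2·[D_c]_M = −(1) + (1) + (0) − 2·(0) = 0
  L: −[Δp]_L + [E]_L + [g]_L − 2·[D_c]_L = −(-1) + (2) + (1) − 2·(2) = 0
  T: −[Δp]_T + [E]_T + [g]_T − 2·[D_c]_T = −(-2) + (-2) + (-2) − 2·(-1) = 0
All base exponents vanish — dimensionless.

yes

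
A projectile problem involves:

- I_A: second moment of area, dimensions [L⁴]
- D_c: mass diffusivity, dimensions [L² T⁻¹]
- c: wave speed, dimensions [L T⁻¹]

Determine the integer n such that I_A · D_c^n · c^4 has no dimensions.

Balance the L exponent: (2)·n from D_c, plus (4) + 4·(1) = 8 from the rest, must sum to zero.
2n + 8 = 0, so n = -4.

-4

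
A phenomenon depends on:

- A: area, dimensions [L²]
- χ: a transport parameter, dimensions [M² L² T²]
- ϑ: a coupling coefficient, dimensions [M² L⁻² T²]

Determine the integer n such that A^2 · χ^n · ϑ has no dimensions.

-1

Balance the M exponent: (2)·n from χ, plus 2·(0) + (2) = 2 from the rest, must sum to zero.
2n + 2 = 0, so n = -1.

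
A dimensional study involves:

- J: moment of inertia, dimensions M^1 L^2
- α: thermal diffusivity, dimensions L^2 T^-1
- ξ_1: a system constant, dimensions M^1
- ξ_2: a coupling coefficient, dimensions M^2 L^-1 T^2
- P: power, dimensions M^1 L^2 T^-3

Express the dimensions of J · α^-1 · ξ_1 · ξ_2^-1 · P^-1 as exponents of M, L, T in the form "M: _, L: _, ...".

Collect each base-dimension exponent across the product:
  M: (1) − (0) + (1) − (2) − (1) = -1
  L: (2) − (2) + (0) − (-1) − (2) = -1
  T: (0) − (-1) + (0) − (2) − (-3) = 2
So the dimensions are [M⁻¹ L⁻¹ T²].

M: -1, L: -1, T: 2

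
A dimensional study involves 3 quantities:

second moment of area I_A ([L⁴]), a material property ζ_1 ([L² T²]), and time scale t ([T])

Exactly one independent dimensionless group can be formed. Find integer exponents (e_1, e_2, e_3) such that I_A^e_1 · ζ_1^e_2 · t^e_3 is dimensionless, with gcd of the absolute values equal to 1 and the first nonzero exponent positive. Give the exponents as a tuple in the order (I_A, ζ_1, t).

L: e_1·(4) + e_2·(2) + e_3·(0) = 0
T: e_1·(0) + e_2·(2) + e_3·(1) = 0
Solving this homogeneous linear system for the smallest-integer solution (first nonzero entry positive) gives (1, -2, 4).

(1, -2, 4)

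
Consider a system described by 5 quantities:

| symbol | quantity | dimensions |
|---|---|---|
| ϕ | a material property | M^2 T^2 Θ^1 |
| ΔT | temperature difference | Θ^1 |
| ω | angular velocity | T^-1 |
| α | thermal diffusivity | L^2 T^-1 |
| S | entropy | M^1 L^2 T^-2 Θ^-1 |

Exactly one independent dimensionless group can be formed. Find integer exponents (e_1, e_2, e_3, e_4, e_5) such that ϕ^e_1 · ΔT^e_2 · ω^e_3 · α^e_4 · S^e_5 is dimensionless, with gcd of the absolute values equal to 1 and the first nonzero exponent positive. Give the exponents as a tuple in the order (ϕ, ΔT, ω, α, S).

(1, -3, 4, 2, -2)

M: e_1·(2) + e_2·(0) + e_3·(0) + e_4·(0) + e_5·(1) = 0
L: e_1·(0) + e_2·(0) + e_3·(0) + e_4·(2) + e_5·(2) = 0
T: e_1·(2) + e_2·(0) + e_3·(-1) + e_4·(-1) + e_5·(-2) = 0
Θ: e_1·(1) + e_2·(1) + e_3·(0) + e_4·(0) + e_5·(-1) = 0
Solving this homogeneous linear system for the smallest-integer solution (first nonzero entry positive) gives (1, -3, 4, 2, -2).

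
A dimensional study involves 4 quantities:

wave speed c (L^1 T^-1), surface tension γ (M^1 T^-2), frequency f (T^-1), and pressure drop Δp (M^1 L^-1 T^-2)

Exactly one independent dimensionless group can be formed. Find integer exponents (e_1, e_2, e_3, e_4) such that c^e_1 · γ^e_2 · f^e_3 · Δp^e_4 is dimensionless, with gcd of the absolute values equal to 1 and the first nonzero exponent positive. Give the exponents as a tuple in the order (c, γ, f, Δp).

(1, -1, -1, 1)

M: e_1·(0) + e_2·(1) + e_3·(0) + e_4·(1) = 0
L: e_1·(1) + e_2·(0) + e_3·(0) + e_4·(-1) = 0
T: e_1·(-1) + e_2·(-2) + e_3·(-1) + e_4·(-2) = 0
Solving this homogeneous linear system for the smallest-integer solution (first nonzero entry positive) gives (1, -1, -1, 1).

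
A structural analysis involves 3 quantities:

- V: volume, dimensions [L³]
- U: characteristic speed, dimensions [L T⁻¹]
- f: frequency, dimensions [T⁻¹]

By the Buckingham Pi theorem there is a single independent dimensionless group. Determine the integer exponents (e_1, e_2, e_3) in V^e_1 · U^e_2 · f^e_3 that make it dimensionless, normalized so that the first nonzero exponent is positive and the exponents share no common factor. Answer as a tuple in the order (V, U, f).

L: e_1·(3) + e_2·(1) + e_3·(0) = 0
T: e_1·(0) + e_2·(-1) + e_3·(-1) = 0
Solving this homogeneous linear system for the smallest-integer solution (first nonzero entry positive) gives (1, -3, 3).

(1, -3, 3)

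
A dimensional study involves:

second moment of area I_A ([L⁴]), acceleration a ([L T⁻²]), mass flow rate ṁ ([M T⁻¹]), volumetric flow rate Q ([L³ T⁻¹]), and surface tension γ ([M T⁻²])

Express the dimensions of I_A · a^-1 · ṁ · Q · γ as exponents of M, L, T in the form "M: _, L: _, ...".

M: 2, L: 6, T: -2

Collect each base-dimension exponent across the product:
  M: (0) − (0) + (1) + (0) + (1) = 2
  L: (4) − (1) + (0) + (3) + (0) = 6
  T: (0) − (-2) + (-1) + (-1) + (-2) = -2
So the dimensions are [M² L⁶ T⁻²].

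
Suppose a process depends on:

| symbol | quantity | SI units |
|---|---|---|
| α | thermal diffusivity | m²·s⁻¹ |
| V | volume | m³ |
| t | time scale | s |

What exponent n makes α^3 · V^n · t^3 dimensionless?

-2

Balance the L exponent: (3)·n from V, plus 3·(2) + 3·(0) = 6 from the rest, must sum to zero.
3n + 6 = 0, so n = -2.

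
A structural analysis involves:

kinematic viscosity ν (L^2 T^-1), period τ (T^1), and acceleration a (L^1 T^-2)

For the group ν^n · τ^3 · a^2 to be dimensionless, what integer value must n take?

-1

Balance the L exponent: (2)·n from ν, plus 3·(0) + 2·(1) = 2 from the rest, must sum to zero.
2n + 2 = 0, so n = -1.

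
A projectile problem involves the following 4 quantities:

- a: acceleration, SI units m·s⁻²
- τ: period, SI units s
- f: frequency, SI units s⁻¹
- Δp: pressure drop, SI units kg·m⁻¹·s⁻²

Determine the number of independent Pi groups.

1

There are 4 variables and 3 base dimensions (M, L, T).
The dimension matrix has rank 3.
Independent dimensionless groups: 4 − 3 = 1.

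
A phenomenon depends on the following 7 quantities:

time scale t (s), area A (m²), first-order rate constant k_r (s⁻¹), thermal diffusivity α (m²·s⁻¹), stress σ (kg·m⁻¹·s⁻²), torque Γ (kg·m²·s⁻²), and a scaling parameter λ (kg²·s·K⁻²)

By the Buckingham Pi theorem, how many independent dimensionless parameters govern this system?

There are 7 variables and 4 base dimensions (M, L, T, Θ).
The dimension matrix has rank 4.
Independent dimensionless groups: 7 − 4 = 3.

3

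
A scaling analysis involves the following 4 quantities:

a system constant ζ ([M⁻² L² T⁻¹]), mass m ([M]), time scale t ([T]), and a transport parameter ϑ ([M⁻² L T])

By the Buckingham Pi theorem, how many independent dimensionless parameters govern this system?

There are 4 variables and 3 base dimensions (M, L, T).
The dimension matrix has rank 3.
Independent dimensionless groups: 4 − 3 = 1.

1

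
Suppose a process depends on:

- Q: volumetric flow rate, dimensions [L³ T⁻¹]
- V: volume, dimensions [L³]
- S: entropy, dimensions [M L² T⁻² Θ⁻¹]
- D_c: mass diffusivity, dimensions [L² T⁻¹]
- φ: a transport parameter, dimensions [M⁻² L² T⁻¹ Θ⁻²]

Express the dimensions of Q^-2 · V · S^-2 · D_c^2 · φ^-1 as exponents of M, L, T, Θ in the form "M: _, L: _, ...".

M: 0, L: -5, T: 5, Θ: 4

Collect each base-dimension exponent across the product:
  M: −2·(0) + (0) − 2·(1) + 2·(0) − (-2) = 0
  L: −2·(3) + (3) − 2·(2) + 2·(2) − (2) = -5
  T: −2·(-1) + (0) − 2·(-2) + 2·(-1) − (-1) = 5
  Θ: −2·(0) + (0) − 2·(-1) + 2·(0) − (-2) = 4
So the dimensions are [L⁻⁵ T⁵ Θ⁴].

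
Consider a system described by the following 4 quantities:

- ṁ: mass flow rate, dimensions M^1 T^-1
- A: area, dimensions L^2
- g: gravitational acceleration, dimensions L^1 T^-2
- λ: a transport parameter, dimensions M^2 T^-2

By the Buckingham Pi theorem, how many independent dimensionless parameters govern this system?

There are 4 variables and 3 base dimensions (M, L, T).
The dimension matrix has rank 3.
Independent dimensionless groups: 4 − 3 = 1.

1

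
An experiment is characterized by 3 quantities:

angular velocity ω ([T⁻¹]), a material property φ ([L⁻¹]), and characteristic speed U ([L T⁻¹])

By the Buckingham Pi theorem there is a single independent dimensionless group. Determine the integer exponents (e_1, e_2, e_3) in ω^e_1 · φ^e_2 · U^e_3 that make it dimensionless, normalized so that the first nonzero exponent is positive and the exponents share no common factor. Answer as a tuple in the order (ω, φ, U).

(1, -1, -1)

L: e_1·(0) + e_2·(-1) + e_3·(1) = 0
T: e_1·(-1) + e_2·(0) + e_3·(-1) = 0
Solving this homogeneous linear system for the smallest-integer solution (first nonzero entry positive) gives (1, -1, -1).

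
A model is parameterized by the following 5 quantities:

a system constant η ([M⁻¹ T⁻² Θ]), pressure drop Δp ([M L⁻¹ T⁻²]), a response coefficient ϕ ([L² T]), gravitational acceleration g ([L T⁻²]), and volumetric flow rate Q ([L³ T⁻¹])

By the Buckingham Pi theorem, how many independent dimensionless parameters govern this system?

1

There are 5 variables and 4 base dimensions (M, L, T, Θ).
The dimension matrix has rank 4.
Independent dimensionless groups: 5 − 4 = 1.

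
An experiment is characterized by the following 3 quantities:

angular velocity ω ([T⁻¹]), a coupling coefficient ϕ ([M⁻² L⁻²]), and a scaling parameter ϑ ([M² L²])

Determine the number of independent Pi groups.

1

There are 3 variables and 3 base dimensions (M, L, T).
The dimension matrix has rank 2 (less than 3: the dimension vectors are linearly dependent).
Independent dimensionless groups: 3 − 2 = 1.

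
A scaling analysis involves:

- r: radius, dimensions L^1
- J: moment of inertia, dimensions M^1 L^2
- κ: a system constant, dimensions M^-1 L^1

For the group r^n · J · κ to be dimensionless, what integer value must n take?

-3

Balance the L exponent: (1)·n from r, plus (2) + (1) = 3 from the rest, must sum to zero.
n + 3 = 0, so n = -3.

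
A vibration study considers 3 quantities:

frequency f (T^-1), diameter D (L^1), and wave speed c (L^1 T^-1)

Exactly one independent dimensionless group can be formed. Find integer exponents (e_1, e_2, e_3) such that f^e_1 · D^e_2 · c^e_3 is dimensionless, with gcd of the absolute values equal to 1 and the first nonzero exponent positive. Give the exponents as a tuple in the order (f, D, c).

L: e_1·(0) + e_2·(1) + e_3·(1) = 0
T: e_1·(-1) + e_2·(0) + e_3·(-1) = 0
Solving this homogeneous linear system for the smallest-integer solution (first nonzero entry positive) gives (1, 1, -1).

(1, 1, -1)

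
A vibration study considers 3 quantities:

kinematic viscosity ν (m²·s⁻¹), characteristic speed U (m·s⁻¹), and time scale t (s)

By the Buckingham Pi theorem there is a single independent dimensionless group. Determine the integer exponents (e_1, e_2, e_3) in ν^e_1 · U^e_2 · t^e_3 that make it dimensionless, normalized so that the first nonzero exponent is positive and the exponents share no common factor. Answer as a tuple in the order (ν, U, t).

(1, -2, -1)

L: e_1·(2) + e_2·(1) + e_3·(0) = 0
T: e_1·(-1) + e_2·(-1) + e_3·(1) = 0
Solving this homogeneous linear system for the smallest-integer solution (first nonzero entry positive) gives (1, -2, -1).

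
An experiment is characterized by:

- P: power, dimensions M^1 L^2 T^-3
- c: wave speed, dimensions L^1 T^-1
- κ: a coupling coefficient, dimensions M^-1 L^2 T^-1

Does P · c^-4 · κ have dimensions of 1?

yes

Sum the exponent of each base dimension across the product:
  M: [P]_M − 4·[c]_M + [κ]_M = (1) − 4·(0) + (-1) = 0
  L: [P]_L − 4·[c]_L + [κ]_L = (2) − 4·(1) + (2) = 0
  T: [P]_T − 4·[c]_T + [κ]_T = (-3) − 4·(-1) + (-1) = 0
All base exponents vanish — dimensionless.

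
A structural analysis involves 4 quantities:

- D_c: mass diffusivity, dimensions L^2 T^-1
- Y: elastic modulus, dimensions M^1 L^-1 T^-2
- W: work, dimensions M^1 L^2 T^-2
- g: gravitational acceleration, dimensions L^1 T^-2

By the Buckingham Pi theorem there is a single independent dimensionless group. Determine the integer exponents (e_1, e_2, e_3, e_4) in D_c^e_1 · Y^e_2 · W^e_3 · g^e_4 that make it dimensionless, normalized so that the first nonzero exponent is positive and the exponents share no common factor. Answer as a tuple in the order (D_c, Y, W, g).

M: e_1·(0) + e_2·(1) + e_3·(1) + e_4·(0) = 0
L: e_1·(2) + e_2·(-1) + e_3·(2) + e_4·(1) = 0
T: e_1·(-1) + e_2·(-2) + e_3·(-2) + e_4·(-2) = 0
Solving this homogeneous linear system for the smallest-integer solution (first nonzero entry positive) gives (2, 1, -1, -1).

(2, 1, -1, -1)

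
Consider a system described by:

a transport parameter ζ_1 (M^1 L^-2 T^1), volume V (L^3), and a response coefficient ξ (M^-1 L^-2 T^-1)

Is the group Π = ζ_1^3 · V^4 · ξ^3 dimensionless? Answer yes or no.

Sum the exponent of each base dimension across the product:
  M: 3·[ζ_1]_M + 4·[V]_M + 3·[ξ]_M = 3·(1) + 4·(0) + 3·(-1) = 0
  L: 3·[ζ_1]_L + 4·[V]_L + 3·[ξ]_L = 3·(-2) + 4·(3) + 3·(-2) = 0
  T: 3·[ζ_1]_T + 4·[V]_T + 3·[ξ]_T = 3·(1) + 4·(0) + 3·(-1) = 0
All base exponents vanish — dimensionless.

yes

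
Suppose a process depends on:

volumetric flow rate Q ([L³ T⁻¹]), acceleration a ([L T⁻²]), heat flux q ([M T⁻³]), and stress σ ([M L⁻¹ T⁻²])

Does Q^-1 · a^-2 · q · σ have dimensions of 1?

Sum the exponent of each base dimension across the product:
  M: −[Q]_M − 2·[a]_M + [q]_M + [σ]_M = −(0) − 2·(0) + (1) + (1) = 2
  L: −[Q]_L − 2·[a]_L + [q]_L + [σ]_L = −(3) − 2·(1) + (0) + (-1) = -6
  T: −[Q]_T − 2·[a]_T + [q]_T + [σ]_T = −(-1) − 2·(-2) + (-3) + (-2) = 0
Net dimensions [M² L⁻⁶] ≠ [1] — not dimensionless.

no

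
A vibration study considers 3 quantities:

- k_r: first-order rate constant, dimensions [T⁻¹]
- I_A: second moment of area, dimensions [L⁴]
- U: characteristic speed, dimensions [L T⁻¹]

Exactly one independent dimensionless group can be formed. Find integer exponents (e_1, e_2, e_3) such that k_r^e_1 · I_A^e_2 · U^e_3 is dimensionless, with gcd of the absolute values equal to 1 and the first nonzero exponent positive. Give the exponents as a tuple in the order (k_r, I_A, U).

(4, 1, -4)

L: e_1·(0) + e_2·(4) + e_3·(1) = 0
T: e_1·(-1) + e_2·(0) + e_3·(-1) = 0
Solving this homogeneous linear system for the smallest-integer solution (first nonzero entry positive) gives (4, 1, -4).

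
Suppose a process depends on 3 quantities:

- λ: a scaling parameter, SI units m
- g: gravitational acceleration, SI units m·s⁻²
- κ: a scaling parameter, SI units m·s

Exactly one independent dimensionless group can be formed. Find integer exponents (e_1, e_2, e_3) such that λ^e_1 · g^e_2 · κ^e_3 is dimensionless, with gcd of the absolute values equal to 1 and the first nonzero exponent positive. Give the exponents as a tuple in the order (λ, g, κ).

L: e_1·(1) + e_2·(1) + e_3·(1) = 0
T: e_1·(0) + e_2·(-2) + e_3·(1) = 0
Solving this homogeneous linear system for the smallest-integer solution (first nonzero entry positive) gives (3, -1, -2).

(3, -1, -2)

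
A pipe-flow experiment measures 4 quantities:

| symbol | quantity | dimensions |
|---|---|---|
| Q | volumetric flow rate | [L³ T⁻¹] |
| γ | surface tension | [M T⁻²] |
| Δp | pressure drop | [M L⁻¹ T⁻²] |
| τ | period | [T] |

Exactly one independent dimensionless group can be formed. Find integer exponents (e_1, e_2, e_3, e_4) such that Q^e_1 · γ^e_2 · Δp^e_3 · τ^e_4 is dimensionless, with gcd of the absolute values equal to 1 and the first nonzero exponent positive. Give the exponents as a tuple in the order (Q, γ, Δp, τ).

(1, -3, 3, 1)

M: e_1·(0) + e_2·(1) + e_3·(1) + e_4·(0) = 0
L: e_1·(3) + e_2·(0) + e_3·(-1) + e_4·(0) = 0
T: e_1·(-1) + e_2·(-2) + e_3·(-2) + e_4·(1) = 0
Solving this homogeneous linear system for the smallest-integer solution (first nonzero entry positive) gives (1, -3, 3, 1).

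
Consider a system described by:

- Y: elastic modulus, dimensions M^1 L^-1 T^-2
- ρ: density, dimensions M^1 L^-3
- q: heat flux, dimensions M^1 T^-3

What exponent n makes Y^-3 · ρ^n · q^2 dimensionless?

Balance the M exponent: (1)·n from ρ, plus −3·(1) + 2·(1) = -1 from the rest, must sum to zero.
n − 1 = 0, so n = 1.

1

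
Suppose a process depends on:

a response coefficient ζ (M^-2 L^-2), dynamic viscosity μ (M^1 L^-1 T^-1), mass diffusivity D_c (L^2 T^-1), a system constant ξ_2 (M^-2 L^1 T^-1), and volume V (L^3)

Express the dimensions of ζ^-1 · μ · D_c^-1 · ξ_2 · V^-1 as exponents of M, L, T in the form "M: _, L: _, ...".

M: 1, L: -3, T: -1

Collect each base-dimension exponent across the product:
  M: −(-2) + (1) − (0) + (-2) − (0) = 1
  L: −(-2) + (-1) − (2) + (1) − (3) = -3
  T: −(0) + (-1) − (-1) + (-1) − (0) = -1
So the dimensions are [M L⁻³ T⁻¹].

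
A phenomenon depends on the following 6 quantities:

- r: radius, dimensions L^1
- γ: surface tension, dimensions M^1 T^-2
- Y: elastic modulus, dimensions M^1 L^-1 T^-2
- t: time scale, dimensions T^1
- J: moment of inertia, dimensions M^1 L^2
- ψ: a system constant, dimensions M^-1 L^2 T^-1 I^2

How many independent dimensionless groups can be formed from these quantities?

2

There are 6 variables and 4 base dimensions (M, L, T, I).
The dimension matrix has rank 4.
Independent dimensionless groups: 6 − 4 = 2.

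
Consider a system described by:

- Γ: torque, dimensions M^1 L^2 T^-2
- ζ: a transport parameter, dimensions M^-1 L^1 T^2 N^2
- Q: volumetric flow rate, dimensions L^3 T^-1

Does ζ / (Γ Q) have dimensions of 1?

no

Sum the exponent of each base dimension across the product:
  M: −[Γ]_M + [ζ]_M − [Q]_M = −(1) + (-1) − (0) = -2
  L: −[Γ]_L + [ζ]_L − [Q]_L = −(2) + (1) − (3) = -4
  T: −[Γ]_T + [ζ]_T − [Q]_T = −(-2) + (2) − (-1) = 5
  N: −[Γ]_N + [ζ]_N − [Q]_N = −(0) + (2) − (0) = 2
Net dimensions [M⁻² L⁻⁴ T⁵ N²] ≠ [1] — not dimensionless.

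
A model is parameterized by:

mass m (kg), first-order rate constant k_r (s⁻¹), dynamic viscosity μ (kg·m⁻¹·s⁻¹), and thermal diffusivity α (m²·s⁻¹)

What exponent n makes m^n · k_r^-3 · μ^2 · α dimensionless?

Balance the M exponent: (1)·n from m, plus −3·(0) + 2·(1) + (0) = 2 from the rest, must sum to zero.
n + 2 = 0, so n = -2.

-2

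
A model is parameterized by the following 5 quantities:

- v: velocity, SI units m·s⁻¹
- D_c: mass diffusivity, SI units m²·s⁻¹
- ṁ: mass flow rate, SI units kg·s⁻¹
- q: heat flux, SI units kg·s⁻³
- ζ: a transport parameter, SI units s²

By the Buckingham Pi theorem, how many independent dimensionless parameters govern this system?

2

There are 5 variables and 3 base dimensions (M, L, T).
The dimension matrix has rank 3.
Independent dimensionless groups: 5 − 3 = 2.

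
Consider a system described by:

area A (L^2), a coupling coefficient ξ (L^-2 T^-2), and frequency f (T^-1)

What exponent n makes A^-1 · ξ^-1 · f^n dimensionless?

2

Balance the T exponent: (-1)·n from f, plus −(0) − (-2) = 2 from the rest, must sum to zero.
−n + 2 = 0, so n = 2.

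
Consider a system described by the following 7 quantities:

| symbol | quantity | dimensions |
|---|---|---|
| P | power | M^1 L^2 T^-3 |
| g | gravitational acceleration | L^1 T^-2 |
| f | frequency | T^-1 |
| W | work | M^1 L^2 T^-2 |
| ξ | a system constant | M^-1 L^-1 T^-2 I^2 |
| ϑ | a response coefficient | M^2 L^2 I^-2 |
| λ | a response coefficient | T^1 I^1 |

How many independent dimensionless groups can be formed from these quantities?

3

There are 7 variables and 4 base dimensions (M, L, T, I).
The dimension matrix has rank 4.
Independent dimensionless groups: 7 − 4 = 3.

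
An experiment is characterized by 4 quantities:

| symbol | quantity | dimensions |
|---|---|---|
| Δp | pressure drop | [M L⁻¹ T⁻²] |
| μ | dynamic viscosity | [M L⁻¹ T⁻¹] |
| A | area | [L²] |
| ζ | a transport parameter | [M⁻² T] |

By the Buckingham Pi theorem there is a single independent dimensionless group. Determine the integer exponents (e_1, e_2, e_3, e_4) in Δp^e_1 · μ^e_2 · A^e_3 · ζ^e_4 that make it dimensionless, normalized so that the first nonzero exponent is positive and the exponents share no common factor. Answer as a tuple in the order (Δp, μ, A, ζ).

M: e_1·(1) + e_2·(1) + e_3·(0) + e_4·(-2) = 0
L: e_1·(-1) + e_2·(-1) + e_3·(2) + e_4·(0) = 0
T: e_1·(-2) + e_2·(-1) + e_3·(0) + e_4·(1) = 0
Solving this homogeneous linear system for the smallest-integer solution (first nonzero entry positive) gives (1, -3, -1, -1).

(1, -3, -1, -1)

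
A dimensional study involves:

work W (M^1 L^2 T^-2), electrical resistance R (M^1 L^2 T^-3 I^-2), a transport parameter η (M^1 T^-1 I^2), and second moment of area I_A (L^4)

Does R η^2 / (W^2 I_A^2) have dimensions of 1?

Sum the exponent of each base dimension across the product:
  M: −2·[W]_M + [R]_M + 2·[η]_M − 2·[I_A]_M = −2·(1) + (1) + 2·(1) − 2·(0) = 1
  L: −2·[W]_L + [R]_L + 2·[η]_L − 2·[I_A]_L = −2·(2) + (2) + 2·(0) − 2·(4) = -10
  T: −2·[W]_T + [R]_T + 2·[η]_T − 2·[I_A]_T = −2·(-2) + (-3) + 2·(-1) − 2·(0) = -1
  I: −2·[W]_I + [R]_I + 2·[η]_I − 2·[I_A]_I = −2·(0) + (-2) + 2·(2) − 2·(0) = 2
Net dimensions [M L⁻¹⁰ T⁻¹ I²] ≠ [1] — not dimensionless.

no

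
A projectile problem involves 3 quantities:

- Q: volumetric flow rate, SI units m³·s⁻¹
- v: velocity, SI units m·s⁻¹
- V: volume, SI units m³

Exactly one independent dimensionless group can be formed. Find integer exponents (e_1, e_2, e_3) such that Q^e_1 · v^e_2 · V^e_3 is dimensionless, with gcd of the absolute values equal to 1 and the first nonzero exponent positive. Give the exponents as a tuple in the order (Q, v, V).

L: e_1·(3) + e_2·(1) + e_3·(3) = 0
T: e_1·(-1) + e_2·(-1) + e_3·(0) = 0
Solving this homogeneous linear system for the smallest-integer solution (first nonzero entry positive) gives (3, -3, -2).

(3, -3, -2)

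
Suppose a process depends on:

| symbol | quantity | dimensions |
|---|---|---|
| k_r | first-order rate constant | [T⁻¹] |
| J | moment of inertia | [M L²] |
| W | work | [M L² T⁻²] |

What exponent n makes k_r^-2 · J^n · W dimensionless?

Balance the M exponent: (1)·n from J, plus −2·(0) + (1) = 1 from the rest, must sum to zero.
n + 1 = 0, so n = -1.

-1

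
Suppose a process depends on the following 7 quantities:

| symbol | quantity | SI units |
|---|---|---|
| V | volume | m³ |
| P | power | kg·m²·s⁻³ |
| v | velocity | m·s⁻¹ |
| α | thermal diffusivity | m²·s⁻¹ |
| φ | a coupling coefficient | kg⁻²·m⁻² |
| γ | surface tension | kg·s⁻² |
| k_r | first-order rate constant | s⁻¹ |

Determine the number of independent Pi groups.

There are 7 variables and 3 base dimensions (M, L, T).
The dimension matrix has rank 3.
Independent dimensionless groups: 7 − 3 = 4.

4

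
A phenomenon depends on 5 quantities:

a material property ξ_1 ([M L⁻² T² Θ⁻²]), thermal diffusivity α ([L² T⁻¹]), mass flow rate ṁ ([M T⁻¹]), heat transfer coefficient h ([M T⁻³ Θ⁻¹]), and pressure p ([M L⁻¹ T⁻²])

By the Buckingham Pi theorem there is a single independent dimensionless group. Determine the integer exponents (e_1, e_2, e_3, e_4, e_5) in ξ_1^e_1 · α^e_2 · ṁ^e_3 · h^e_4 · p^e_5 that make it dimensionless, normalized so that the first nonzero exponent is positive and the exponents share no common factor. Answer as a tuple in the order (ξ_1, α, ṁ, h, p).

(1, 3, -3, -2, 4)

M: e_1·(1) + e_2·(0) + e_3·(1) + e_4·(1) + e_5·(1) = 0
L: e_1·(-2) + e_2·(2) + e_3·(0) + e_4·(0) + e_5·(-1) = 0
T: e_1·(2) + e_2·(-1) + e_3·(-1) + e_4·(-3) + e_5·(-2) = 0
Θ: e_1·(-2) + e_2·(0) + e_3·(0) + e_4·(-1) + e_5·(0) = 0
Solving this homogeneous linear system for the smallest-integer solution (first nonzero entry positive) gives (1, 3, -3, -2, 4).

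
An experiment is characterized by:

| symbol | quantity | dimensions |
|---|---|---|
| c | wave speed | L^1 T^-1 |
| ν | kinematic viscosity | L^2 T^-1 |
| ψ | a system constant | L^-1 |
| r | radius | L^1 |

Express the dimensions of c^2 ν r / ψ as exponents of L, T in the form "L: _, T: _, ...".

L: 6, T: -3

Collect each base-dimension exponent across the product:
  L: 2·(1) + (2) − (-1) + (1) = 6
  T: 2·(-1) + (-1) − (0) + (0) = -3
So the dimensions are [L⁶ T⁻³].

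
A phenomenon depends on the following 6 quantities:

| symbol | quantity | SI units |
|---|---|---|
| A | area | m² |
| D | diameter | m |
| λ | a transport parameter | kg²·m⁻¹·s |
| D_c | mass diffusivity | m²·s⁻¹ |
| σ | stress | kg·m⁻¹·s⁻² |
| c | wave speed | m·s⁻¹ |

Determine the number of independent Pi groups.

There are 6 variables and 3 base dimensions (M, L, T).
The dimension matrix has rank 3.
Independent dimensionless groups: 6 − 3 = 3.

3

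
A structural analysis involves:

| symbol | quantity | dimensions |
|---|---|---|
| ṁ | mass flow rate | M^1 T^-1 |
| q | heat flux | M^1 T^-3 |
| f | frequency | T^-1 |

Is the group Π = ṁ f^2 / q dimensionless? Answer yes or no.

yes

Sum the exponent of each base dimension across the product:
  M: [ṁ]_M − [q]_M + 2·[f]_M = (1) − (1) + 2·(0) = 0
  L: [ṁ]_L − [q]_L + 2·[f]_L = (0) − (0) + 2·(0) = 0
  T: [ṁ]_T − [q]_T + 2·[f]_T = (-1) − (-3) + 2·(-1) = 0
All base exponents vanish — dimensionless.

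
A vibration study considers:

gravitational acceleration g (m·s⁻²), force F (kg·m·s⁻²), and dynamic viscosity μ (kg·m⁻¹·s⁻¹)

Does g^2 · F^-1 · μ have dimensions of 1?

Sum the exponent of each base dimension across the product:
  M: 2·[g]_M − [F]_M + [μ]_M = 2·(0) − (1) + (1) = 0
  L: 2·[g]_L − [F]_L + [μ]_L = 2·(1) − (1) + (-1) = 0
  T: 2·[g]_T − [F]_T + [μ]_T = 2·(-2) − (-2) + (-1) = -3
Net dimensions [T⁻³] ≠ [1] — not dimensionless.

no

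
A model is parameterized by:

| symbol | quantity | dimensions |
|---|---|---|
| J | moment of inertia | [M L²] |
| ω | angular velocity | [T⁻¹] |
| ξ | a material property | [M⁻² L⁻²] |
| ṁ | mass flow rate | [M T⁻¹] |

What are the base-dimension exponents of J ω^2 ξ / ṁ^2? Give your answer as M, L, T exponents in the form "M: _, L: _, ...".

Collect each base-dimension exponent across the product:
  M: (1) + 2·(0) + (-2) − 2·(1) = -3
  L: (2) + 2·(0) + (-2) − 2·(0) = 0
  T: (0) + 2·(-1) + (0) − 2·(-1) = 0
So the dimensions are [M⁻³].

M: -3, L: 0, T: 0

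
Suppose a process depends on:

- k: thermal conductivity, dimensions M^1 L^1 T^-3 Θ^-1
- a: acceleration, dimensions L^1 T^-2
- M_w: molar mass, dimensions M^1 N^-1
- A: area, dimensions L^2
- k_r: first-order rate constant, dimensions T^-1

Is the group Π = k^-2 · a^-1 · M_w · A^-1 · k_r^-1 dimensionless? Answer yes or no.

Sum the exponent of each base dimension across the product:
  M: −2·[k]_M − [a]_M + [M_w]_M − [A]_M − [k_r]_M = −2·(1) − (0) + (1) − (0) − (0) = -1
  L: −2·[k]_L − [a]_L + [M_w]_L − [A]_L − [k_r]_L = −2·(1) − (1) + (0) − (2) − (0) = -5
  T: −2·[k]_T − [a]_T + [M_w]_T − [A]_T − [k_r]_T = −2·(-3) − (-2) + (0) − (0) − (-1) = 9
  Θ: −2·[k]_Θ − [a]_Θ + [M_w]_Θ − [A]_Θ − [k_r]_Θ = −2·(-1) − (0) + (0) − (0) − (0) = 2
  N: −2·[k]_N − [a]_N + [M_w]_N − [A]_N − [k_r]_N = −2·(0) − (0) + (-1) − (0) − (0) = -1
Net dimensions [M⁻¹ L⁻⁵ T⁹ Θ² N⁻¹] ≠ [1] — not dimensionless.

no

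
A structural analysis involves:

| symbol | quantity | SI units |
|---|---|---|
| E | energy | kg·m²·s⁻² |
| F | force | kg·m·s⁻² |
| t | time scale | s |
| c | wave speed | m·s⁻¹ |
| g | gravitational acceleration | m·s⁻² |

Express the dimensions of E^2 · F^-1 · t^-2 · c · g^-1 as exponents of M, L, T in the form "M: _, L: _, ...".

Collect each base-dimension exponent across the product:
  M: 2·(1) − (1) − 2·(0) + (0) − (0) = 1
  L: 2·(2) − (1) − 2·(0) + (1) − (1) = 3
  T: 2·(-2) − (-2) − 2·(1) + (-1) − (-2) = -3
So the dimensions are [M L³ T⁻³].

M: 1, L: 3, T: -3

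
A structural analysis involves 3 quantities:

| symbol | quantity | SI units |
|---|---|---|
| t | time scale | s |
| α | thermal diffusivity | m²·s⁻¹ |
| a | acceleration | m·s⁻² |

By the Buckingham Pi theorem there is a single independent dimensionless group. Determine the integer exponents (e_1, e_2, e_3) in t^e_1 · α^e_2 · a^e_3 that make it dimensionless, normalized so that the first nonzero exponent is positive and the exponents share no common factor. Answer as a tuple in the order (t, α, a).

L: e_1·(0) + e_2·(2) + e_3·(1) = 0
T: e_1·(1) + e_2·(-1) + e_3·(-2) = 0
Solving this homogeneous linear system for the smallest-integer solution (first nonzero entry positive) gives (3, -1, 2).

(3, -1, 2)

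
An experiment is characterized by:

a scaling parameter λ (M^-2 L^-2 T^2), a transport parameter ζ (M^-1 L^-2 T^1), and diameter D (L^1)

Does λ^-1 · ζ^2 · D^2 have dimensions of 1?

yes

Sum the exponent of each base dimension across the product:
  M: −[λ]_M + 2·[ζ]_M + 2·[D]_M = −(-2) + 2·(-1) + 2·(0) = 0
  L: −[λ]_L + 2·[ζ]_L + 2·[D]_L = −(-2) + 2·(-2) + 2·(1) = 0
  T: −[λ]_T + 2·[ζ]_T + 2·[D]_T = −(2) + 2·(1) + 2·(0) = 0
All base exponents vanish — dimensionless.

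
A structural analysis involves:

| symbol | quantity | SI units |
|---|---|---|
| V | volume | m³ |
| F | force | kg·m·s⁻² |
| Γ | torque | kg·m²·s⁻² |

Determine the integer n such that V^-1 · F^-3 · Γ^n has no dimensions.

3

Balance the M exponent: (1)·n from Γ, plus −(0) − 3·(1) = -3 from the rest, must sum to zero.
n − 3 = 0, so n = 3.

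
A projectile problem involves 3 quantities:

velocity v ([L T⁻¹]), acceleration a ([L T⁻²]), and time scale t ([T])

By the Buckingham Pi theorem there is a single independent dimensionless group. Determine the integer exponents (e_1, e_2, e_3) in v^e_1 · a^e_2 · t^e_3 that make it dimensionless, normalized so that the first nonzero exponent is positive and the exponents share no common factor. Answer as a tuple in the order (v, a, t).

L: e_1·(1) + e_2·(1) + e_3·(0) = 0
T: e_1·(-1) + e_2·(-2) + e_3·(1) = 0
Solving this homogeneous linear system for the smallest-integer solution (first nonzero entry positive) gives (1, -1, -1).

(1, -1, -1)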